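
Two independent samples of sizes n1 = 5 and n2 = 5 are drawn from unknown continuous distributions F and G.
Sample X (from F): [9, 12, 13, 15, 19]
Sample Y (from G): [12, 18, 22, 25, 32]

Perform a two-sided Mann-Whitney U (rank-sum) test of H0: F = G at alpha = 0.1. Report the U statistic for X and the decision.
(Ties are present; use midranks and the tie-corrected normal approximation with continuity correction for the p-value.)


Step 1: Combine and sort all 10 observations; assign midranks.
sorted (value, group): (9,X), (12,X), (12,Y), (13,X), (15,X), (18,Y), (19,X), (22,Y), (25,Y), (32,Y)
ranks: 9->1, 12->2.5, 12->2.5, 13->4, 15->5, 18->6, 19->7, 22->8, 25->9, 32->10
Step 2: Rank sum for X: R1 = 1 + 2.5 + 4 + 5 + 7 = 19.5.
Step 3: U_X = R1 - n1(n1+1)/2 = 19.5 - 5*6/2 = 19.5 - 15 = 4.5.
       U_Y = n1*n2 - U_X = 25 - 4.5 = 20.5.
Step 4: Ties are present, so use the tie-corrected normal approximation (with continuity correction) for the p-value.
Step 5: p-value = 0.116074; compare to alpha = 0.1. fail to reject H0.

U_X = 4.5, p = 0.116074, fail to reject H0 at alpha = 0.1.


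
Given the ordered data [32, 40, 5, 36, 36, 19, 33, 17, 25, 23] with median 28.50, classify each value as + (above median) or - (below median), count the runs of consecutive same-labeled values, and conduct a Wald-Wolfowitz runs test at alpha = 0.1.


Step 1: Compute median = 28.50; label A = above, B = below.
Labels in order: AABAABABBB  (n_A = 5, n_B = 5)
Step 2: Count runs R = 6.
Step 3: Under H0 (random ordering), E[R] = 2*n_A*n_B/(n_A+n_B) + 1 = 2*5*5/10 + 1 = 6.0000.
        Var[R] = 2*n_A*n_B*(2*n_A*n_B - n_A - n_B) / ((n_A+n_B)^2 * (n_A+n_B-1)) = 2000/900 = 2.2222.
        SD[R] = 1.4907.
Step 4: R = E[R], so z = 0 with no continuity correction.
Step 5: Two-sided p-value via normal approximation = 2*(1 - Phi(|z|)) = 1.000000.
Step 6: alpha = 0.1. fail to reject H0.

R = 6, z = 0.0000, p = 1.000000, fail to reject H0.


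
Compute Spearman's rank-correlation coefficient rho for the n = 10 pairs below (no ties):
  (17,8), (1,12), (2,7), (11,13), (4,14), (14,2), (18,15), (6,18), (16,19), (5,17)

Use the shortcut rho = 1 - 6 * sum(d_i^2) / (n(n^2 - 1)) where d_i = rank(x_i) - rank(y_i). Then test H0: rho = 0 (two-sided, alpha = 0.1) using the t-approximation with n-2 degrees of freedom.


Step 1: Rank x and y separately (midranks; no ties here).
rank(x): 17->9, 1->1, 2->2, 11->6, 4->3, 14->7, 18->10, 6->5, 16->8, 5->4
rank(y): 8->3, 12->4, 7->2, 13->5, 14->6, 2->1, 15->7, 18->9, 19->10, 17->8
Step 2: d_i = R_x(i) - R_y(i); compute d_i^2.
  (9-3)^2=36, (1-4)^2=9, (2-2)^2=0, (6-5)^2=1, (3-6)^2=9, (7-1)^2=36, (10-7)^2=9, (5-9)^2=16, (8-10)^2=4, (4-8)^2=16
sum(d^2) = 136.
Step 3: rho = 1 - 6*136 / (10*(10^2 - 1)) = 1 - 816/990 = 0.175758.
Step 4: Under H0, t = rho * sqrt((n-2)/(1-rho^2)) = 0.5050 ~ t(8).
Step 5: Two-sided p-value from the t-distribution with 8 df = 0.627188.
Step 6: alpha = 0.1. fail to reject H0.

rho = 0.1758, p = 0.627188, fail to reject H0 at alpha = 0.1.


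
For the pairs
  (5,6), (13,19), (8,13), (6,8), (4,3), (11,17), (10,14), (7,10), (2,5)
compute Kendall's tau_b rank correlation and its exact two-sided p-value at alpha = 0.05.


Step 1: Enumerate the 36 unordered pairs (i,j) with i<j and classify each by sign(x_j-x_i) * sign(y_j-y_i).
  (1,2):dx=+8,dy=+13->C; (1,3):dx=+3,dy=+7->C; (1,4):dx=+1,dy=+2->C; (1,5):dx=-1,dy=-3->C
  (1,6):dx=+6,dy=+11->C; (1,7):dx=+5,dy=+8->C; (1,8):dx=+2,dy=+4->C; (1,9):dx=-3,dy=-1->C
  (2,3):dx=-5,dy=-6->C; (2,4):dx=-7,dy=-11->C; (2,5):dx=-9,dy=-16->C; (2,6):dx=-2,dy=-2->C
  (2,7):dx=-3,dy=-5->C; (2,8):dx=-6,dy=-9->C; (2,9):dx=-11,dy=-14->C; (3,4):dx=-2,dy=-5->C
  (3,5):dx=-4,dy=-10->C; (3,6):dx=+3,dy=+4->C; (3,7):dx=+2,dy=+1->C; (3,8):dx=-1,dy=-3->C
  (3,9):dx=-6,dy=-8->C; (4,5):dx=-2,dy=-5->C; (4,6):dx=+5,dy=+9->C; (4,7):dx=+4,dy=+6->C
  (4,8):dx=+1,dy=+2->C; (4,9):dx=-4,dy=-3->C; (5,6):dx=+7,dy=+14->C; (5,7):dx=+6,dy=+11->C
  (5,8):dx=+3,dy=+7->C; (5,9):dx=-2,dy=+2->D; (6,7):dx=-1,dy=-3->C; (6,8):dx=-4,dy=-7->C
  (6,9):dx=-9,dy=-12->C; (7,8):dx=-3,dy=-4->C; (7,9):dx=-8,dy=-9->C; (8,9):dx=-5,dy=-5->C
Step 2: C = 35, D = 1, total pairs = 36.
Step 3: tau = (C - D)/(n(n-1)/2) = (35 - 1)/36 = 0.944444.
Step 4: Exact two-sided p-value (enumerate n! = 362880 permutations of y under H0): p = 0.000050.
Step 5: alpha = 0.05. reject H0.

tau_b = 0.9444 (C=35, D=1), p = 0.000050, reject H0.


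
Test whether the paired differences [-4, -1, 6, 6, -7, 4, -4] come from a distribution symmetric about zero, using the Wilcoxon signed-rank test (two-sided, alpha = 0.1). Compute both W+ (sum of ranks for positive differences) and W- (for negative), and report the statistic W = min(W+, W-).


Step 1: Drop any zero differences (none here) and take |d_i|.
|d| = [4, 1, 6, 6, 7, 4, 4]
Step 2: Midrank |d_i| (ties get averaged ranks).
ranks: |4|->3, |1|->1, |6|->5.5, |6|->5.5, |7|->7, |4|->3, |4|->3
Step 3: Attach original signs; sum ranks with positive sign and with negative sign.
W+ = 5.5 + 5.5 + 3 = 14
W- = 3 + 1 + 7 + 3 = 14
(Check: W+ + W- = 28 should equal n(n+1)/2 = 28.)
Step 4: Test statistic W = min(W+, W-) = 14.
Step 5: Ties in |d|, so use the tie-corrected normal approximation.
        E[W] = n(n+1)/4 = 7*8/4 = 14.
        Tie groups: |d|=4 (t=3), |d|=6 (t=2); sum(t^3 - t) = 30.
        Var[W] = n(n+1)(2n+1)/24 - sum(t^3-t)/48 = 840/24 - 30/48 = 34.375.
        z = (W - E[W]) / sqrt(Var[W]) = (14 - 14) / 5.8630 = 0.0000.
        Two-sided p = 2*Phi(z) = 1.000000.
Step 6: alpha = 0.1. fail to reject H0.

W+ = 14, W- = 14, W = min = 14, p = 1.000000, fail to reject H0.


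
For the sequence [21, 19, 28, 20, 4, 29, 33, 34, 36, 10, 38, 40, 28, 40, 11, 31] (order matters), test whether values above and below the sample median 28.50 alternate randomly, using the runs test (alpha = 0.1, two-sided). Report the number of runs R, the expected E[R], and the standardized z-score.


Step 1: Compute median = 28.50; label A = above, B = below.
Labels in order: BBBBBAAAABAABABA  (n_A = 8, n_B = 8)
Step 2: Count runs R = 8.
Step 3: Under H0 (random ordering), E[R] = 2*n_A*n_B/(n_A+n_B) + 1 = 2*8*8/16 + 1 = 9.0000.
        Var[R] = 2*n_A*n_B*(2*n_A*n_B - n_A - n_B) / ((n_A+n_B)^2 * (n_A+n_B-1)) = 14336/3840 = 3.7333.
        SD[R] = 1.9322.
Step 4: Continuity-corrected z = (R + 0.5 - E[R]) / SD[R] = (8 + 0.5 - 9.0000) / 1.9322 = -0.2588.
Step 5: Two-sided p-value via normal approximation = 2*(1 - Phi(|z|)) = 0.795809.
Step 6: alpha = 0.1. fail to reject H0.

R = 8, z = -0.2588, p = 0.795809, fail to reject H0.


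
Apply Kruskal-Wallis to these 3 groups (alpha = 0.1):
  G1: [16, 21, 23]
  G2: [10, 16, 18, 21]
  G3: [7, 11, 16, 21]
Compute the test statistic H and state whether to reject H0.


Step 1: Combine all N = 11 observations and assign midranks.
sorted (value, group, rank): (7,G3,1), (10,G2,2), (11,G3,3), (16,G1,5), (16,G2,5), (16,G3,5), (18,G2,7), (21,G1,9), (21,G2,9), (21,G3,9), (23,G1,11)
Step 2: Sum ranks within each group.
R_1 = 25 (n_1 = 3)
R_2 = 23 (n_2 = 4)
R_3 = 18 (n_3 = 4)
Step 3: H = 12/(N(N+1)) * sum(R_i^2/n_i) - 3(N+1)
     = 12/(11*12) * (25^2/3 + 23^2/4 + 18^2/4) - 3*12
     = 0.090909 * 421.583 - 36
     = 2.325758.
Step 4: Ties present; correction factor C = 1 - 48/(11^3 - 11) = 0.963636. Corrected H = 2.325758 / 0.963636 = 2.413522.
Step 5: Under H0, H ~ chi^2(2); p-value = 0.299165.
Step 6: alpha = 0.1. fail to reject H0.

H = 2.4135, df = 2, p = 0.299165, fail to reject H0.


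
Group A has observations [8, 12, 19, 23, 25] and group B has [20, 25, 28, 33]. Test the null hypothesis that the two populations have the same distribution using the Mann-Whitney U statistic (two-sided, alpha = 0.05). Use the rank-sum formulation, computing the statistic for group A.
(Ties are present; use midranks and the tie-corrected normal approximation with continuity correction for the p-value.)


Step 1: Combine and sort all 9 observations; assign midranks.
sorted (value, group): (8,X), (12,X), (19,X), (20,Y), (23,X), (25,X), (25,Y), (28,Y), (33,Y)
ranks: 8->1, 12->2, 19->3, 20->4, 23->5, 25->6.5, 25->6.5, 28->8, 33->9
Step 2: Rank sum for X: R1 = 1 + 2 + 3 + 5 + 6.5 = 17.5.
Step 3: U_X = R1 - n1(n1+1)/2 = 17.5 - 5*6/2 = 17.5 - 15 = 2.5.
       U_Y = n1*n2 - U_X = 20 - 2.5 = 17.5.
Step 4: Ties are present, so use the tie-corrected normal approximation (with continuity correction) for the p-value.
Step 5: p-value = 0.085100; compare to alpha = 0.05. fail to reject H0.

U_X = 2.5, p = 0.085100, fail to reject H0 at alpha = 0.05.


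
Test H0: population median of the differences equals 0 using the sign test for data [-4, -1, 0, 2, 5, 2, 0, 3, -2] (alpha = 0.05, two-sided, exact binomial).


Step 1: Discard zero differences. Original n = 9; n_eff = number of nonzero differences = 7.
Nonzero differences (with sign): -4, -1, +2, +5, +2, +3, -2
Step 2: Count signs: positive = 4, negative = 3.
Step 3: Under H0: P(positive) = 0.5, so the number of positives S ~ Bin(7, 0.5).
Step 4: Two-sided exact p-value = sum of Bin(7,0.5) probabilities at or below the observed probability = 1.000000.
Step 5: alpha = 0.05. fail to reject H0.

n_eff = 7, pos = 4, neg = 3, p = 1.000000, fail to reject H0.


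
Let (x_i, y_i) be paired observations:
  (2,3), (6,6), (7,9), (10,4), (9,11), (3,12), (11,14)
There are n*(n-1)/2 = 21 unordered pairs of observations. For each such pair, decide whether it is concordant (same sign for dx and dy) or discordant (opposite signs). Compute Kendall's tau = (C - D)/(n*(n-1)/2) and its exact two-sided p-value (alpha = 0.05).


Step 1: Enumerate the 21 unordered pairs (i,j) with i<j and classify each by sign(x_j-x_i) * sign(y_j-y_i).
  (1,2):dx=+4,dy=+3->C; (1,3):dx=+5,dy=+6->C; (1,4):dx=+8,dy=+1->C; (1,5):dx=+7,dy=+8->C
  (1,6):dx=+1,dy=+9->C; (1,7):dx=+9,dy=+11->C; (2,3):dx=+1,dy=+3->C; (2,4):dx=+4,dy=-2->D
  (2,5):dx=+3,dy=+5->C; (2,6):dx=-3,dy=+6->D; (2,7):dx=+5,dy=+8->C; (3,4):dx=+3,dy=-5->D
  (3,5):dx=+2,dy=+2->C; (3,6):dx=-4,dy=+3->D; (3,7):dx=+4,dy=+5->C; (4,5):dx=-1,dy=+7->D
  (4,6):dx=-7,dy=+8->D; (4,7):dx=+1,dy=+10->C; (5,6):dx=-6,dy=+1->D; (5,7):dx=+2,dy=+3->C
  (6,7):dx=+8,dy=+2->C
Step 2: C = 14, D = 7, total pairs = 21.
Step 3: tau = (C - D)/(n(n-1)/2) = (14 - 7)/21 = 0.333333.
Step 4: Exact two-sided p-value (enumerate n! = 5040 permutations of y under H0): p = 0.381349.
Step 5: alpha = 0.05. fail to reject H0.

tau_b = 0.3333 (C=14, D=7), p = 0.381349, fail to reject H0.


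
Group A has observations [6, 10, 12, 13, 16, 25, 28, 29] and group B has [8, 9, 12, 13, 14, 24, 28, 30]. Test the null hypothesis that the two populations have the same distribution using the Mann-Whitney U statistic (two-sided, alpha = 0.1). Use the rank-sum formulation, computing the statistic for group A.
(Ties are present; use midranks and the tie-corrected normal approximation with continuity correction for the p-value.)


Step 1: Combine and sort all 16 observations; assign midranks.
sorted (value, group): (6,X), (8,Y), (9,Y), (10,X), (12,X), (12,Y), (13,X), (13,Y), (14,Y), (16,X), (24,Y), (25,X), (28,X), (28,Y), (29,X), (30,Y)
ranks: 6->1, 8->2, 9->3, 10->4, 12->5.5, 12->5.5, 13->7.5, 13->7.5, 14->9, 16->10, 24->11, 25->12, 28->13.5, 28->13.5, 29->15, 30->16
Step 2: Rank sum for X: R1 = 1 + 4 + 5.5 + 7.5 + 10 + 12 + 13.5 + 15 = 68.5.
Step 3: U_X = R1 - n1(n1+1)/2 = 68.5 - 8*9/2 = 68.5 - 36 = 32.5.
       U_Y = n1*n2 - U_X = 64 - 32.5 = 31.5.
Step 4: Ties are present, so use the tie-corrected normal approximation (with continuity correction) for the p-value.
Step 5: p-value = 1.000000; compare to alpha = 0.1. fail to reject H0.

U_X = 32.5, p = 1.000000, fail to reject H0 at alpha = 0.1.


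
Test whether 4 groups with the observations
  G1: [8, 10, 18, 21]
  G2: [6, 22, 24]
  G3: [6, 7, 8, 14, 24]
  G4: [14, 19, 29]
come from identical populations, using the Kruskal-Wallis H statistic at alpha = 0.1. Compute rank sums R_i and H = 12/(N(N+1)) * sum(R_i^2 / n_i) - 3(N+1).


Step 1: Combine all N = 15 observations and assign midranks.
sorted (value, group, rank): (6,G2,1.5), (6,G3,1.5), (7,G3,3), (8,G1,4.5), (8,G3,4.5), (10,G1,6), (14,G3,7.5), (14,G4,7.5), (18,G1,9), (19,G4,10), (21,G1,11), (22,G2,12), (24,G2,13.5), (24,G3,13.5), (29,G4,15)
Step 2: Sum ranks within each group.
R_1 = 30.5 (n_1 = 4)
R_2 = 27 (n_2 = 3)
R_3 = 30 (n_3 = 5)
R_4 = 32.5 (n_4 = 3)
Step 3: H = 12/(N(N+1)) * sum(R_i^2/n_i) - 3(N+1)
     = 12/(15*16) * (30.5^2/4 + 27^2/3 + 30^2/5 + 32.5^2/3) - 3*16
     = 0.050000 * 1007.65 - 48
     = 2.382292.
Step 4: Ties present; correction factor C = 1 - 24/(15^3 - 15) = 0.992857. Corrected H = 2.382292 / 0.992857 = 2.399430.
Step 5: Under H0, H ~ chi^2(3); p-value = 0.493741.
Step 6: alpha = 0.1. fail to reject H0.

H = 2.3994, df = 3, p = 0.493741, fail to reject H0.


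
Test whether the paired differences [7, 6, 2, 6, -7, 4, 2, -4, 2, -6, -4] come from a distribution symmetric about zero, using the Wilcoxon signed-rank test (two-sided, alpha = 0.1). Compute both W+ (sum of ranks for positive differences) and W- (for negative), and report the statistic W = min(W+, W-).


Step 1: Drop any zero differences (none here) and take |d_i|.
|d| = [7, 6, 2, 6, 7, 4, 2, 4, 2, 6, 4]
Step 2: Midrank |d_i| (ties get averaged ranks).
ranks: |7|->10.5, |6|->8, |2|->2, |6|->8, |7|->10.5, |4|->5, |2|->2, |4|->5, |2|->2, |6|->8, |4|->5
Step 3: Attach original signs; sum ranks with positive sign and with negative sign.
W+ = 10.5 + 8 + 2 + 8 + 5 + 2 + 2 = 37.5
W- = 10.5 + 5 + 8 + 5 = 28.5
(Check: W+ + W- = 66 should equal n(n+1)/2 = 66.)
Step 4: Test statistic W = min(W+, W-) = 28.5.
Step 5: Ties in |d|, so use the tie-corrected normal approximation.
        E[W] = n(n+1)/4 = 11*12/4 = 33.
        Tie groups: |d|=2 (t=3), |d|=4 (t=3), |d|=6 (t=3), |d|=7 (t=2); sum(t^3 - t) = 78.
        Var[W] = n(n+1)(2n+1)/24 - sum(t^3-t)/48 = 3036/24 - 78/48 = 124.875.
        z = (W - E[W]) / sqrt(Var[W]) = (28.5 - 33) / 11.1747 = -0.4027.
        Two-sided p = 2*Phi(z) = 0.687174.
Step 6: alpha = 0.1. fail to reject H0.

W+ = 37.5, W- = 28.5, W = min = 28.5, p = 0.687174, fail to reject H0.


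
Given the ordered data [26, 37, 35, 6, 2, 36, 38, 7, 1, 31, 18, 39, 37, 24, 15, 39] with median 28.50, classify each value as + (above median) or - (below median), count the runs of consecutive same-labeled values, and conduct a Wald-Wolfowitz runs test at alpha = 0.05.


Step 1: Compute median = 28.50; label A = above, B = below.
Labels in order: BAABBAABBABAABBA  (n_A = 8, n_B = 8)
Step 2: Count runs R = 10.
Step 3: Under H0 (random ordering), E[R] = 2*n_A*n_B/(n_A+n_B) + 1 = 2*8*8/16 + 1 = 9.0000.
        Var[R] = 2*n_A*n_B*(2*n_A*n_B - n_A - n_B) / ((n_A+n_B)^2 * (n_A+n_B-1)) = 14336/3840 = 3.7333.
        SD[R] = 1.9322.
Step 4: Continuity-corrected z = (R - 0.5 - E[R]) / SD[R] = (10 - 0.5 - 9.0000) / 1.9322 = 0.2588.
Step 5: Two-sided p-value via normal approximation = 2*(1 - Phi(|z|)) = 0.795809.
Step 6: alpha = 0.05. fail to reject H0.

R = 10, z = 0.2588, p = 0.795809, fail to reject H0.


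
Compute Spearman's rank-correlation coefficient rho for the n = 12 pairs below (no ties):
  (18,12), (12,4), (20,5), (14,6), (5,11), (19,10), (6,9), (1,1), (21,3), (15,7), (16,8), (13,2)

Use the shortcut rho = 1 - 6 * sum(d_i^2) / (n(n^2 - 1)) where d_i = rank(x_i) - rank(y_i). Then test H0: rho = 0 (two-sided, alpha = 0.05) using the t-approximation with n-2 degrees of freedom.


Step 1: Rank x and y separately (midranks; no ties here).
rank(x): 18->9, 12->4, 20->11, 14->6, 5->2, 19->10, 6->3, 1->1, 21->12, 15->7, 16->8, 13->5
rank(y): 12->12, 4->4, 5->5, 6->6, 11->11, 10->10, 9->9, 1->1, 3->3, 7->7, 8->8, 2->2
Step 2: d_i = R_x(i) - R_y(i); compute d_i^2.
  (9-12)^2=9, (4-4)^2=0, (11-5)^2=36, (6-6)^2=0, (2-11)^2=81, (10-10)^2=0, (3-9)^2=36, (1-1)^2=0, (12-3)^2=81, (7-7)^2=0, (8-8)^2=0, (5-2)^2=9
sum(d^2) = 252.
Step 3: rho = 1 - 6*252 / (12*(12^2 - 1)) = 1 - 1512/1716 = 0.118881.
Step 4: Under H0, t = rho * sqrt((n-2)/(1-rho^2)) = 0.3786 ~ t(10).
Step 5: Two-sided p-value from the t-distribution with 10 df = 0.712884.
Step 6: alpha = 0.05. fail to reject H0.

rho = 0.1189, p = 0.712884, fail to reject H0 at alpha = 0.05.


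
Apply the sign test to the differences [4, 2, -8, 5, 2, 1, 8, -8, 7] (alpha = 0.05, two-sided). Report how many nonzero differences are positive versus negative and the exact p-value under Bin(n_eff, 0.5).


Step 1: Discard zero differences. Original n = 9; n_eff = number of nonzero differences = 9.
Nonzero differences (with sign): +4, +2, -8, +5, +2, +1, +8, -8, +7
Step 2: Count signs: positive = 7, negative = 2.
Step 3: Under H0: P(positive) = 0.5, so the number of positives S ~ Bin(9, 0.5).
Step 4: Two-sided exact p-value = sum of Bin(9,0.5) probabilities at or below the observed probability = 0.179688.
Step 5: alpha = 0.05. fail to reject H0.

n_eff = 9, pos = 7, neg = 2, p = 0.179688, fail to reject H0.


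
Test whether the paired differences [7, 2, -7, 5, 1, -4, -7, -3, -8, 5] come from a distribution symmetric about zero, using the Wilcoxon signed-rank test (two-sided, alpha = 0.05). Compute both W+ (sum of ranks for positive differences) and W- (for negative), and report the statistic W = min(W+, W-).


Step 1: Drop any zero differences (none here) and take |d_i|.
|d| = [7, 2, 7, 5, 1, 4, 7, 3, 8, 5]
Step 2: Midrank |d_i| (ties get averaged ranks).
ranks: |7|->8, |2|->2, |7|->8, |5|->5.5, |1|->1, |4|->4, |7|->8, |3|->3, |8|->10, |5|->5.5
Step 3: Attach original signs; sum ranks with positive sign and with negative sign.
W+ = 8 + 2 + 5.5 + 1 + 5.5 = 22
W- = 8 + 4 + 8 + 3 + 10 = 33
(Check: W+ + W- = 55 should equal n(n+1)/2 = 55.)
Step 4: Test statistic W = min(W+, W-) = 22.
Step 5: Ties in |d|, so use the tie-corrected normal approximation.
        E[W] = n(n+1)/4 = 10*11/4 = 27.5.
        Tie groups: |d|=5 (t=2), |d|=7 (t=3); sum(t^3 - t) = 30.
        Var[W] = n(n+1)(2n+1)/24 - sum(t^3-t)/48 = 2310/24 - 30/48 = 95.625.
        z = (W - E[W]) / sqrt(Var[W]) = (22 - 27.5) / 9.7788 = -0.5624.
        Two-sided p = 2*Phi(z) = 0.573816.
Step 6: alpha = 0.05. fail to reject H0.

W+ = 22, W- = 33, W = min = 22, p = 0.573816, fail to reject H0.


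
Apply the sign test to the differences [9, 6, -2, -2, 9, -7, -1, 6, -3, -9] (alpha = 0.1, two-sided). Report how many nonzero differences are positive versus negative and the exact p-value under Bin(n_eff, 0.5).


Step 1: Discard zero differences. Original n = 10; n_eff = number of nonzero differences = 10.
Nonzero differences (with sign): +9, +6, -2, -2, +9, -7, -1, +6, -3, -9
Step 2: Count signs: positive = 4, negative = 6.
Step 3: Under H0: P(positive) = 0.5, so the number of positives S ~ Bin(10, 0.5).
Step 4: Two-sided exact p-value = sum of Bin(10,0.5) probabilities at or below the observed probability = 0.753906.
Step 5: alpha = 0.1. fail to reject H0.

n_eff = 10, pos = 4, neg = 6, p = 0.753906, fail to reject H0.


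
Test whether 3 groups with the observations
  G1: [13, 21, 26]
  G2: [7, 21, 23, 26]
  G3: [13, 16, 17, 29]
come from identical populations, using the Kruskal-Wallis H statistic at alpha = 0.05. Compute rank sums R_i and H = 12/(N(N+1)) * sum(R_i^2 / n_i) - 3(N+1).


Step 1: Combine all N = 11 observations and assign midranks.
sorted (value, group, rank): (7,G2,1), (13,G1,2.5), (13,G3,2.5), (16,G3,4), (17,G3,5), (21,G1,6.5), (21,G2,6.5), (23,G2,8), (26,G1,9.5), (26,G2,9.5), (29,G3,11)
Step 2: Sum ranks within each group.
R_1 = 18.5 (n_1 = 3)
R_2 = 25 (n_2 = 4)
R_3 = 22.5 (n_3 = 4)
Step 3: H = 12/(N(N+1)) * sum(R_i^2/n_i) - 3(N+1)
     = 12/(11*12) * (18.5^2/3 + 25^2/4 + 22.5^2/4) - 3*12
     = 0.090909 * 396.896 - 36
     = 0.081439.
Step 4: Ties present; correction factor C = 1 - 18/(11^3 - 11) = 0.986364. Corrected H = 0.081439 / 0.986364 = 0.082565.
Step 5: Under H0, H ~ chi^2(2); p-value = 0.959558.
Step 6: alpha = 0.05. fail to reject H0.

H = 0.0826, df = 2, p = 0.959558, fail to reject H0.


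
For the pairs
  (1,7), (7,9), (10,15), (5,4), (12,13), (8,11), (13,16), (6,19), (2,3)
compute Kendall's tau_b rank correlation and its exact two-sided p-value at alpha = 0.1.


Step 1: Enumerate the 36 unordered pairs (i,j) with i<j and classify each by sign(x_j-x_i) * sign(y_j-y_i).
  (1,2):dx=+6,dy=+2->C; (1,3):dx=+9,dy=+8->C; (1,4):dx=+4,dy=-3->D; (1,5):dx=+11,dy=+6->C
  (1,6):dx=+7,dy=+4->C; (1,7):dx=+12,dy=+9->C; (1,8):dx=+5,dy=+12->C; (1,9):dx=+1,dy=-4->D
  (2,3):dx=+3,dy=+6->C; (2,4):dx=-2,dy=-5->C; (2,5):dx=+5,dy=+4->C; (2,6):dx=+1,dy=+2->C
  (2,7):dx=+6,dy=+7->C; (2,8):dx=-1,dy=+10->D; (2,9):dx=-5,dy=-6->C; (3,4):dx=-5,dy=-11->C
  (3,5):dx=+2,dy=-2->D; (3,6):dx=-2,dy=-4->C; (3,7):dx=+3,dy=+1->C; (3,8):dx=-4,dy=+4->D
  (3,9):dx=-8,dy=-12->C; (4,5):dx=+7,dy=+9->C; (4,6):dx=+3,dy=+7->C; (4,7):dx=+8,dy=+12->C
  (4,8):dx=+1,dy=+15->C; (4,9):dx=-3,dy=-1->C; (5,6):dx=-4,dy=-2->C; (5,7):dx=+1,dy=+3->C
  (5,8):dx=-6,dy=+6->D; (5,9):dx=-10,dy=-10->C; (6,7):dx=+5,dy=+5->C; (6,8):dx=-2,dy=+8->D
  (6,9):dx=-6,dy=-8->C; (7,8):dx=-7,dy=+3->D; (7,9):dx=-11,dy=-13->C; (8,9):dx=-4,dy=-16->C
Step 2: C = 28, D = 8, total pairs = 36.
Step 3: tau = (C - D)/(n(n-1)/2) = (28 - 8)/36 = 0.555556.
Step 4: Exact two-sided p-value (enumerate n! = 362880 permutations of y under H0): p = 0.044615.
Step 5: alpha = 0.1. reject H0.

tau_b = 0.5556 (C=28, D=8), p = 0.044615, reject H0.


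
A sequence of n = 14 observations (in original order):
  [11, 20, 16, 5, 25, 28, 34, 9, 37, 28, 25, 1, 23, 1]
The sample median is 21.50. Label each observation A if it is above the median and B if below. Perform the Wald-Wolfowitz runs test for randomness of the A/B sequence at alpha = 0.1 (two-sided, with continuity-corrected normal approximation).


Step 1: Compute median = 21.50; label A = above, B = below.
Labels in order: BBBBAAABAAABAB  (n_A = 7, n_B = 7)
Step 2: Count runs R = 7.
Step 3: Under H0 (random ordering), E[R] = 2*n_A*n_B/(n_A+n_B) + 1 = 2*7*7/14 + 1 = 8.0000.
        Var[R] = 2*n_A*n_B*(2*n_A*n_B - n_A - n_B) / ((n_A+n_B)^2 * (n_A+n_B-1)) = 8232/2548 = 3.2308.
        SD[R] = 1.7974.
Step 4: Continuity-corrected z = (R + 0.5 - E[R]) / SD[R] = (7 + 0.5 - 8.0000) / 1.7974 = -0.2782.
Step 5: Two-sided p-value via normal approximation = 2*(1 - Phi(|z|)) = 0.780879.
Step 6: alpha = 0.1. fail to reject H0.

R = 7, z = -0.2782, p = 0.780879, fail to reject H0.


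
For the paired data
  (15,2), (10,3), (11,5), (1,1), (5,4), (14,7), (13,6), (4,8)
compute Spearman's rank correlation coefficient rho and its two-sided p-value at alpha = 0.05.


Step 1: Rank x and y separately (midranks; no ties here).
rank(x): 15->8, 10->4, 11->5, 1->1, 5->3, 14->7, 13->6, 4->2
rank(y): 2->2, 3->3, 5->5, 1->1, 4->4, 7->7, 6->6, 8->8
Step 2: d_i = R_x(i) - R_y(i); compute d_i^2.
  (8-2)^2=36, (4-3)^2=1, (5-5)^2=0, (1-1)^2=0, (3-4)^2=1, (7-7)^2=0, (6-6)^2=0, (2-8)^2=36
sum(d^2) = 74.
Step 3: rho = 1 - 6*74 / (8*(8^2 - 1)) = 1 - 444/504 = 0.119048.
Step 4: Under H0, t = rho * sqrt((n-2)/(1-rho^2)) = 0.2937 ~ t(6).
Step 5: Two-sided p-value from the t-distribution with 6 df = 0.778886.
Step 6: alpha = 0.05. fail to reject H0.

rho = 0.1190, p = 0.778886, fail to reject H0 at alpha = 0.05.


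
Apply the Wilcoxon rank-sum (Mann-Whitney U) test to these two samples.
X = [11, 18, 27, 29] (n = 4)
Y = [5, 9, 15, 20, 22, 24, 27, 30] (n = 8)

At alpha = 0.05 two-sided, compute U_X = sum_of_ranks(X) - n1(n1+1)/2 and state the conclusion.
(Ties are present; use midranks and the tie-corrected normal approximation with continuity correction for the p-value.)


Step 1: Combine and sort all 12 observations; assign midranks.
sorted (value, group): (5,Y), (9,Y), (11,X), (15,Y), (18,X), (20,Y), (22,Y), (24,Y), (27,X), (27,Y), (29,X), (30,Y)
ranks: 5->1, 9->2, 11->3, 15->4, 18->5, 20->6, 22->7, 24->8, 27->9.5, 27->9.5, 29->11, 30->12
Step 2: Rank sum for X: R1 = 3 + 5 + 9.5 + 11 = 28.5.
Step 3: U_X = R1 - n1(n1+1)/2 = 28.5 - 4*5/2 = 28.5 - 10 = 18.5.
       U_Y = n1*n2 - U_X = 32 - 18.5 = 13.5.
Step 4: Ties are present, so use the tie-corrected normal approximation (with continuity correction) for the p-value.
Step 5: p-value = 0.733647; compare to alpha = 0.05. fail to reject H0.

U_X = 18.5, p = 0.733647, fail to reject H0 at alpha = 0.05.


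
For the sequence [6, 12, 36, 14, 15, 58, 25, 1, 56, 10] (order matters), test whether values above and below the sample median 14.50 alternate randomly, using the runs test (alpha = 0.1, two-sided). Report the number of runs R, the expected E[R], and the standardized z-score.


Step 1: Compute median = 14.50; label A = above, B = below.
Labels in order: BBABAAABAB  (n_A = 5, n_B = 5)
Step 2: Count runs R = 7.
Step 3: Under H0 (random ordering), E[R] = 2*n_A*n_B/(n_A+n_B) + 1 = 2*5*5/10 + 1 = 6.0000.
        Var[R] = 2*n_A*n_B*(2*n_A*n_B - n_A - n_B) / ((n_A+n_B)^2 * (n_A+n_B-1)) = 2000/900 = 2.2222.
        SD[R] = 1.4907.
Step 4: Continuity-corrected z = (R - 0.5 - E[R]) / SD[R] = (7 - 0.5 - 6.0000) / 1.4907 = 0.3354.
Step 5: Two-sided p-value via normal approximation = 2*(1 - Phi(|z|)) = 0.737316.
Step 6: alpha = 0.1. fail to reject H0.

R = 7, z = 0.3354, p = 0.737316, fail to reject H0.


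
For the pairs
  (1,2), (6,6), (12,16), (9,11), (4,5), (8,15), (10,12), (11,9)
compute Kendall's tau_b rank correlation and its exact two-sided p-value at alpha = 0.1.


Step 1: Enumerate the 28 unordered pairs (i,j) with i<j and classify each by sign(x_j-x_i) * sign(y_j-y_i).
  (1,2):dx=+5,dy=+4->C; (1,3):dx=+11,dy=+14->C; (1,4):dx=+8,dy=+9->C; (1,5):dx=+3,dy=+3->C
  (1,6):dx=+7,dy=+13->C; (1,7):dx=+9,dy=+10->C; (1,8):dx=+10,dy=+7->C; (2,3):dx=+6,dy=+10->C
  (2,4):dx=+3,dy=+5->C; (2,5):dx=-2,dy=-1->C; (2,6):dx=+2,dy=+9->C; (2,7):dx=+4,dy=+6->C
  (2,8):dx=+5,dy=+3->C; (3,4):dx=-3,dy=-5->C; (3,5):dx=-8,dy=-11->C; (3,6):dx=-4,dy=-1->C
  (3,7):dx=-2,dy=-4->C; (3,8):dx=-1,dy=-7->C; (4,5):dx=-5,dy=-6->C; (4,6):dx=-1,dy=+4->D
  (4,7):dx=+1,dy=+1->C; (4,8):dx=+2,dy=-2->D; (5,6):dx=+4,dy=+10->C; (5,7):dx=+6,dy=+7->C
  (5,8):dx=+7,dy=+4->C; (6,7):dx=+2,dy=-3->D; (6,8):dx=+3,dy=-6->D; (7,8):dx=+1,dy=-3->D
Step 2: C = 23, D = 5, total pairs = 28.
Step 3: tau = (C - D)/(n(n-1)/2) = (23 - 5)/28 = 0.642857.
Step 4: Exact two-sided p-value (enumerate n! = 40320 permutations of y under H0): p = 0.031151.
Step 5: alpha = 0.1. reject H0.

tau_b = 0.6429 (C=23, D=5), p = 0.031151, reject H0.


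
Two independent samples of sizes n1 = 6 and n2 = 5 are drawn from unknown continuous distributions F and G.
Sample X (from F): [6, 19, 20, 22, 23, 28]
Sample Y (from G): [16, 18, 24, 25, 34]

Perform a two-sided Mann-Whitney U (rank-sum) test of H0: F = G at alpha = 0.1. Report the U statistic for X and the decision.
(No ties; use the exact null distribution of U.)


Step 1: Combine and sort all 11 observations; assign midranks.
sorted (value, group): (6,X), (16,Y), (18,Y), (19,X), (20,X), (22,X), (23,X), (24,Y), (25,Y), (28,X), (34,Y)
ranks: 6->1, 16->2, 18->3, 19->4, 20->5, 22->6, 23->7, 24->8, 25->9, 28->10, 34->11
Step 2: Rank sum for X: R1 = 1 + 4 + 5 + 6 + 7 + 10 = 33.
Step 3: U_X = R1 - n1(n1+1)/2 = 33 - 6*7/2 = 33 - 21 = 12.
       U_Y = n1*n2 - U_X = 30 - 12 = 18.
Step 4: No ties, so the exact null distribution of U (based on enumerating the C(11,6) = 462 equally likely rank assignments) gives the two-sided p-value.
Step 5: p-value = 0.662338; compare to alpha = 0.1. fail to reject H0.

U_X = 12, p = 0.662338, fail to reject H0 at alpha = 0.1.


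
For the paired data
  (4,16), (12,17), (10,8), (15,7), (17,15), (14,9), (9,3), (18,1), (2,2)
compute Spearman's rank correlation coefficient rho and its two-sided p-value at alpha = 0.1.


Step 1: Rank x and y separately (midranks; no ties here).
rank(x): 4->2, 12->5, 10->4, 15->7, 17->8, 14->6, 9->3, 18->9, 2->1
rank(y): 16->8, 17->9, 8->5, 7->4, 15->7, 9->6, 3->3, 1->1, 2->2
Step 2: d_i = R_x(i) - R_y(i); compute d_i^2.
  (2-8)^2=36, (5-9)^2=16, (4-5)^2=1, (7-4)^2=9, (8-7)^2=1, (6-6)^2=0, (3-3)^2=0, (9-1)^2=64, (1-2)^2=1
sum(d^2) = 128.
Step 3: rho = 1 - 6*128 / (9*(9^2 - 1)) = 1 - 768/720 = -0.066667.
Step 4: Under H0, t = rho * sqrt((n-2)/(1-rho^2)) = -0.1768 ~ t(7).
Step 5: Two-sided p-value from the t-distribution with 7 df = 0.864690.
Step 6: alpha = 0.1. fail to reject H0.

rho = -0.0667, p = 0.864690, fail to reject H0 at alpha = 0.1.


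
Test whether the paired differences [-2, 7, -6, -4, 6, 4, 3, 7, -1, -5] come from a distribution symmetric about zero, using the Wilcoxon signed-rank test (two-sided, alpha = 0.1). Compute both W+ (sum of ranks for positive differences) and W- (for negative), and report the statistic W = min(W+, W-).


Step 1: Drop any zero differences (none here) and take |d_i|.
|d| = [2, 7, 6, 4, 6, 4, 3, 7, 1, 5]
Step 2: Midrank |d_i| (ties get averaged ranks).
ranks: |2|->2, |7|->9.5, |6|->7.5, |4|->4.5, |6|->7.5, |4|->4.5, |3|->3, |7|->9.5, |1|->1, |5|->6
Step 3: Attach original signs; sum ranks with positive sign and with negative sign.
W+ = 9.5 + 7.5 + 4.5 + 3 + 9.5 = 34
W- = 2 + 7.5 + 4.5 + 1 + 6 = 21
(Check: W+ + W- = 55 should equal n(n+1)/2 = 55.)
Step 4: Test statistic W = min(W+, W-) = 21.
Step 5: Ties in |d|, so use the tie-corrected normal approximation.
        E[W] = n(n+1)/4 = 10*11/4 = 27.5.
        Tie groups: |d|=4 (t=2), |d|=6 (t=2), |d|=7 (t=2); sum(t^3 - t) = 18.
        Var[W] = n(n+1)(2n+1)/24 - sum(t^3-t)/48 = 2310/24 - 18/48 = 95.875.
        z = (W - E[W]) / sqrt(Var[W]) = (21 - 27.5) / 9.7916 = -0.6638.
        Two-sided p = 2*Phi(z) = 0.506795.
Step 6: alpha = 0.1. fail to reject H0.

W+ = 34, W- = 21, W = min = 21, p = 0.506795, fail to reject H0.


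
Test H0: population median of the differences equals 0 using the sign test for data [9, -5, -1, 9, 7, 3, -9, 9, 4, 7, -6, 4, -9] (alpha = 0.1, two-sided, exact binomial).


Step 1: Discard zero differences. Original n = 13; n_eff = number of nonzero differences = 13.
Nonzero differences (with sign): +9, -5, -1, +9, +7, +3, -9, +9, +4, +7, -6, +4, -9
Step 2: Count signs: positive = 8, negative = 5.
Step 3: Under H0: P(positive) = 0.5, so the number of positives S ~ Bin(13, 0.5).
Step 4: Two-sided exact p-value = sum of Bin(13,0.5) probabilities at or below the observed probability = 0.581055.
Step 5: alpha = 0.1. fail to reject H0.

n_eff = 13, pos = 8, neg = 5, p = 0.581055, fail to reject H0.


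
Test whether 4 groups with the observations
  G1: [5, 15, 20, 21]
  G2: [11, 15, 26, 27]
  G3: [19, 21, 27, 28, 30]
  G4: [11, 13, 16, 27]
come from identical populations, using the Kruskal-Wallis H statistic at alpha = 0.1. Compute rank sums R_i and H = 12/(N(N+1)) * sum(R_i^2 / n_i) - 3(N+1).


Step 1: Combine all N = 17 observations and assign midranks.
sorted (value, group, rank): (5,G1,1), (11,G2,2.5), (11,G4,2.5), (13,G4,4), (15,G1,5.5), (15,G2,5.5), (16,G4,7), (19,G3,8), (20,G1,9), (21,G1,10.5), (21,G3,10.5), (26,G2,12), (27,G2,14), (27,G3,14), (27,G4,14), (28,G3,16), (30,G3,17)
Step 2: Sum ranks within each group.
R_1 = 26 (n_1 = 4)
R_2 = 34 (n_2 = 4)
R_3 = 65.5 (n_3 = 5)
R_4 = 27.5 (n_4 = 4)
Step 3: H = 12/(N(N+1)) * sum(R_i^2/n_i) - 3(N+1)
     = 12/(17*18) * (26^2/4 + 34^2/4 + 65.5^2/5 + 27.5^2/4) - 3*18
     = 0.039216 * 1505.11 - 54
     = 5.024020.
Step 4: Ties present; correction factor C = 1 - 42/(17^3 - 17) = 0.991422. Corrected H = 5.024020 / 0.991422 = 5.067491.
Step 5: Under H0, H ~ chi^2(3); p-value = 0.166921.
Step 6: alpha = 0.1. fail to reject H0.

H = 5.0675, df = 3, p = 0.166921, fail to reject H0.


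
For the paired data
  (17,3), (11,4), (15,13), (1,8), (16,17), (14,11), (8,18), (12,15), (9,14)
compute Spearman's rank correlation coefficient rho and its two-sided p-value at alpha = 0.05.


Step 1: Rank x and y separately (midranks; no ties here).
rank(x): 17->9, 11->4, 15->7, 1->1, 16->8, 14->6, 8->2, 12->5, 9->3
rank(y): 3->1, 4->2, 13->5, 8->3, 17->8, 11->4, 18->9, 15->7, 14->6
Step 2: d_i = R_x(i) - R_y(i); compute d_i^2.
  (9-1)^2=64, (4-2)^2=4, (7-5)^2=4, (1-3)^2=4, (8-8)^2=0, (6-4)^2=4, (2-9)^2=49, (5-7)^2=4, (3-6)^2=9
sum(d^2) = 142.
Step 3: rho = 1 - 6*142 / (9*(9^2 - 1)) = 1 - 852/720 = -0.183333.
Step 4: Under H0, t = rho * sqrt((n-2)/(1-rho^2)) = -0.4934 ~ t(7).
Step 5: Two-sided p-value from the t-distribution with 7 df = 0.636820.
Step 6: alpha = 0.05. fail to reject H0.

rho = -0.1833, p = 0.636820, fail to reject H0 at alpha = 0.05.


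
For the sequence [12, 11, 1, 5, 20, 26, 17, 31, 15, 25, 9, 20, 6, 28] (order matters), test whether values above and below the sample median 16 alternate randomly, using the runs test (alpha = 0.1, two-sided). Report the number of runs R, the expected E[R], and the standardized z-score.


Step 1: Compute median = 16; label A = above, B = below.
Labels in order: BBBBAAAABABABA  (n_A = 7, n_B = 7)
Step 2: Count runs R = 8.
Step 3: Under H0 (random ordering), E[R] = 2*n_A*n_B/(n_A+n_B) + 1 = 2*7*7/14 + 1 = 8.0000.
        Var[R] = 2*n_A*n_B*(2*n_A*n_B - n_A - n_B) / ((n_A+n_B)^2 * (n_A+n_B-1)) = 8232/2548 = 3.2308.
        SD[R] = 1.7974.
Step 4: R = E[R], so z = 0 with no continuity correction.
Step 5: Two-sided p-value via normal approximation = 2*(1 - Phi(|z|)) = 1.000000.
Step 6: alpha = 0.1. fail to reject H0.

R = 8, z = 0.0000, p = 1.000000, fail to reject H0.


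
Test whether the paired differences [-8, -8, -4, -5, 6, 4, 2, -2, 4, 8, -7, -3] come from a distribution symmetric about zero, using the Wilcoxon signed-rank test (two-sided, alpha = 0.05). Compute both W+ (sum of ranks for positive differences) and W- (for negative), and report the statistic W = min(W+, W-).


Step 1: Drop any zero differences (none here) and take |d_i|.
|d| = [8, 8, 4, 5, 6, 4, 2, 2, 4, 8, 7, 3]
Step 2: Midrank |d_i| (ties get averaged ranks).
ranks: |8|->11, |8|->11, |4|->5, |5|->7, |6|->8, |4|->5, |2|->1.5, |2|->1.5, |4|->5, |8|->11, |7|->9, |3|->3
Step 3: Attach original signs; sum ranks with positive sign and with negative sign.
W+ = 8 + 5 + 1.5 + 5 + 11 = 30.5
W- = 11 + 11 + 5 + 7 + 1.5 + 9 + 3 = 47.5
(Check: W+ + W- = 78 should equal n(n+1)/2 = 78.)
Step 4: Test statistic W = min(W+, W-) = 30.5.
Step 5: Ties in |d|, so use the tie-corrected normal approximation.
        E[W] = n(n+1)/4 = 12*13/4 = 39.
        Tie groups: |d|=2 (t=2), |d|=4 (t=3), |d|=8 (t=3); sum(t^3 - t) = 54.
        Var[W] = n(n+1)(2n+1)/24 - sum(t^3-t)/48 = 3900/24 - 54/48 = 161.375.
        z = (W - E[W]) / sqrt(Var[W]) = (30.5 - 39) / 12.7033 = -0.6691.
        Two-sided p = 2*Phi(z) = 0.503422.
Step 6: alpha = 0.05. fail to reject H0.

W+ = 30.5, W- = 47.5, W = min = 30.5, p = 0.503422, fail to reject H0.


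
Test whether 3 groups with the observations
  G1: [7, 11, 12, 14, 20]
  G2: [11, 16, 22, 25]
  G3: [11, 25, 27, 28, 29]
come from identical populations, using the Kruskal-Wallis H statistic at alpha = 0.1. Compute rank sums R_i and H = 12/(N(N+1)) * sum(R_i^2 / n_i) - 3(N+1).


Step 1: Combine all N = 14 observations and assign midranks.
sorted (value, group, rank): (7,G1,1), (11,G1,3), (11,G2,3), (11,G3,3), (12,G1,5), (14,G1,6), (16,G2,7), (20,G1,8), (22,G2,9), (25,G2,10.5), (25,G3,10.5), (27,G3,12), (28,G3,13), (29,G3,14)
Step 2: Sum ranks within each group.
R_1 = 23 (n_1 = 5)
R_2 = 29.5 (n_2 = 4)
R_3 = 52.5 (n_3 = 5)
Step 3: H = 12/(N(N+1)) * sum(R_i^2/n_i) - 3(N+1)
     = 12/(14*15) * (23^2/5 + 29.5^2/4 + 52.5^2/5) - 3*15
     = 0.057143 * 874.612 - 45
     = 4.977857.
Step 4: Ties present; correction factor C = 1 - 30/(14^3 - 14) = 0.989011. Corrected H = 4.977857 / 0.989011 = 5.033167.
Step 5: Under H0, H ~ chi^2(2); p-value = 0.080735.
Step 6: alpha = 0.1. reject H0.

H = 5.0332, df = 2, p = 0.080735, reject H0.


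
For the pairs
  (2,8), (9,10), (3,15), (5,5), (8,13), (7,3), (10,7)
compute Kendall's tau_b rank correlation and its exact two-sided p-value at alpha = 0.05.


Step 1: Enumerate the 21 unordered pairs (i,j) with i<j and classify each by sign(x_j-x_i) * sign(y_j-y_i).
  (1,2):dx=+7,dy=+2->C; (1,3):dx=+1,dy=+7->C; (1,4):dx=+3,dy=-3->D; (1,5):dx=+6,dy=+5->C
  (1,6):dx=+5,dy=-5->D; (1,7):dx=+8,dy=-1->D; (2,3):dx=-6,dy=+5->D; (2,4):dx=-4,dy=-5->C
  (2,5):dx=-1,dy=+3->D; (2,6):dx=-2,dy=-7->C; (2,7):dx=+1,dy=-3->D; (3,4):dx=+2,dy=-10->D
  (3,5):dx=+5,dy=-2->D; (3,6):dx=+4,dy=-12->D; (3,7):dx=+7,dy=-8->D; (4,5):dx=+3,dy=+8->C
  (4,6):dx=+2,dy=-2->D; (4,7):dx=+5,dy=+2->C; (5,6):dx=-1,dy=-10->C; (5,7):dx=+2,dy=-6->D
  (6,7):dx=+3,dy=+4->C
Step 2: C = 9, D = 12, total pairs = 21.
Step 3: tau = (C - D)/(n(n-1)/2) = (9 - 12)/21 = -0.142857.
Step 4: Exact two-sided p-value (enumerate n! = 5040 permutations of y under H0): p = 0.772619.
Step 5: alpha = 0.05. fail to reject H0.

tau_b = -0.1429 (C=9, D=12), p = 0.772619, fail to reject H0.


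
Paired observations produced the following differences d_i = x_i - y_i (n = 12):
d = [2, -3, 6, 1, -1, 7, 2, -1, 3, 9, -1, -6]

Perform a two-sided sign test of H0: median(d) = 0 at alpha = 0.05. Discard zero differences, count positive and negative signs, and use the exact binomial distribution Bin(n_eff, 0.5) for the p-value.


Step 1: Discard zero differences. Original n = 12; n_eff = number of nonzero differences = 12.
Nonzero differences (with sign): +2, -3, +6, +1, -1, +7, +2, -1, +3, +9, -1, -6
Step 2: Count signs: positive = 7, negative = 5.
Step 3: Under H0: P(positive) = 0.5, so the number of positives S ~ Bin(12, 0.5).
Step 4: Two-sided exact p-value = sum of Bin(12,0.5) probabilities at or below the observed probability = 0.774414.
Step 5: alpha = 0.05. fail to reject H0.

n_eff = 12, pos = 7, neg = 5, p = 0.774414, fail to reject H0.


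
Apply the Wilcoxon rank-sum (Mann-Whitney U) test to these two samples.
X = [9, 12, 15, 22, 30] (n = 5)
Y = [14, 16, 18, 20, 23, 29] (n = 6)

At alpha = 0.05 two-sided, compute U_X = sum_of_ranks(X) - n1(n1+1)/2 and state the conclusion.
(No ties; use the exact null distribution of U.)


Step 1: Combine and sort all 11 observations; assign midranks.
sorted (value, group): (9,X), (12,X), (14,Y), (15,X), (16,Y), (18,Y), (20,Y), (22,X), (23,Y), (29,Y), (30,X)
ranks: 9->1, 12->2, 14->3, 15->4, 16->5, 18->6, 20->7, 22->8, 23->9, 29->10, 30->11
Step 2: Rank sum for X: R1 = 1 + 2 + 4 + 8 + 11 = 26.
Step 3: U_X = R1 - n1(n1+1)/2 = 26 - 5*6/2 = 26 - 15 = 11.
       U_Y = n1*n2 - U_X = 30 - 11 = 19.
Step 4: No ties, so the exact null distribution of U (based on enumerating the C(11,5) = 462 equally likely rank assignments) gives the two-sided p-value.
Step 5: p-value = 0.536797; compare to alpha = 0.05. fail to reject H0.

U_X = 11, p = 0.536797, fail to reject H0 at alpha = 0.05.


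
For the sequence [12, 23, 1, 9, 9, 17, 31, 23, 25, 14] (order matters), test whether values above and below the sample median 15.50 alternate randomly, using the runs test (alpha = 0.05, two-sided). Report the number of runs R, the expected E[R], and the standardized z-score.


Step 1: Compute median = 15.50; label A = above, B = below.
Labels in order: BABBBAAAAB  (n_A = 5, n_B = 5)
Step 2: Count runs R = 5.
Step 3: Under H0 (random ordering), E[R] = 2*n_A*n_B/(n_A+n_B) + 1 = 2*5*5/10 + 1 = 6.0000.
        Var[R] = 2*n_A*n_B*(2*n_A*n_B - n_A - n_B) / ((n_A+n_B)^2 * (n_A+n_B-1)) = 2000/900 = 2.2222.
        SD[R] = 1.4907.
Step 4: Continuity-corrected z = (R + 0.5 - E[R]) / SD[R] = (5 + 0.5 - 6.0000) / 1.4907 = -0.3354.
Step 5: Two-sided p-value via normal approximation = 2*(1 - Phi(|z|)) = 0.737316.
Step 6: alpha = 0.05. fail to reject H0.

R = 5, z = -0.3354, p = 0.737316, fail to reject H0.


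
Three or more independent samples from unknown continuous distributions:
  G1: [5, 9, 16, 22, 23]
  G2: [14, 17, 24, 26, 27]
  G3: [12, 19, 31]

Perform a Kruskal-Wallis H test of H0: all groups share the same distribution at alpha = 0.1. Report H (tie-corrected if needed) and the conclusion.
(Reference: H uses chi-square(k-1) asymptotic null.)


Step 1: Combine all N = 13 observations and assign midranks.
sorted (value, group, rank): (5,G1,1), (9,G1,2), (12,G3,3), (14,G2,4), (16,G1,5), (17,G2,6), (19,G3,7), (22,G1,8), (23,G1,9), (24,G2,10), (26,G2,11), (27,G2,12), (31,G3,13)
Step 2: Sum ranks within each group.
R_1 = 25 (n_1 = 5)
R_2 = 43 (n_2 = 5)
R_3 = 23 (n_3 = 3)
Step 3: H = 12/(N(N+1)) * sum(R_i^2/n_i) - 3(N+1)
     = 12/(13*14) * (25^2/5 + 43^2/5 + 23^2/3) - 3*14
     = 0.065934 * 671.133 - 42
     = 2.250549.
Step 4: No ties, so H is used without correction.
Step 5: Under H0, H ~ chi^2(2); p-value = 0.324563.
Step 6: alpha = 0.1. fail to reject H0.

H = 2.2505, df = 2, p = 0.324563, fail to reject H0.


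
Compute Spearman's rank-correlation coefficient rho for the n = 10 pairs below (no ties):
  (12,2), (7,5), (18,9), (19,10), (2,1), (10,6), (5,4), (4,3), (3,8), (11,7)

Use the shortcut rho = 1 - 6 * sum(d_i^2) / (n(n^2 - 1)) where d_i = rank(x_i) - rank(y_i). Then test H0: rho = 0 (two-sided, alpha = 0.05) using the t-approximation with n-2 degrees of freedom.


Step 1: Rank x and y separately (midranks; no ties here).
rank(x): 12->8, 7->5, 18->9, 19->10, 2->1, 10->6, 5->4, 4->3, 3->2, 11->7
rank(y): 2->2, 5->5, 9->9, 10->10, 1->1, 6->6, 4->4, 3->3, 8->8, 7->7
Step 2: d_i = R_x(i) - R_y(i); compute d_i^2.
  (8-2)^2=36, (5-5)^2=0, (9-9)^2=0, (10-10)^2=0, (1-1)^2=0, (6-6)^2=0, (4-4)^2=0, (3-3)^2=0, (2-8)^2=36, (7-7)^2=0
sum(d^2) = 72.
Step 3: rho = 1 - 6*72 / (10*(10^2 - 1)) = 1 - 432/990 = 0.563636.
Step 4: Under H0, t = rho * sqrt((n-2)/(1-rho^2)) = 1.9300 ~ t(8).
Step 5: Two-sided p-value from the t-distribution with 8 df = 0.089724.
Step 6: alpha = 0.05. fail to reject H0.

rho = 0.5636, p = 0.089724, fail to reject H0 at alpha = 0.05.
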